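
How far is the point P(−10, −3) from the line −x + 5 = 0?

The normal to the line is n = (−1, 0) with |n| = 1.
|n·P − (-5)| = |10 − (-5)| = 15, so the distance is 15/1 = 15.

15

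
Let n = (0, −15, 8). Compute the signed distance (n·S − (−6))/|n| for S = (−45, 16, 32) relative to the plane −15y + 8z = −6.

n·S − (-6) = 22.
|n| = 17, so the signed distance is 22/17.

22/17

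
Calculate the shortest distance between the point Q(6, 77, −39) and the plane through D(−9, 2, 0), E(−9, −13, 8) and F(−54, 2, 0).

15/17

DE = (0, −15, 8) and DF = (−45, 0, 0), so a normal is n = DE × DF = (0, −360, −675).
Then n·(6, 77, −39) − (−720) = −675.
|n| = √(0 + 129600 + 455625) = 765, so the distance is |-675|/765 = 15/17.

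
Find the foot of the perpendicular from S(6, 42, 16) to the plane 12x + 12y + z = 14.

(-18, 18, 14)

The perpendicular from S has direction n = (12, 12, 1): r = (6, 42, 16) + t(12, 12, 1).
Substitute into the plane: n·(S + tn) = 14 gives 592 + 289t = 14, so t = -2.
Foot = (6, 42, 16) + (-2)·(12, 12, 1) = (−18, 18, 14).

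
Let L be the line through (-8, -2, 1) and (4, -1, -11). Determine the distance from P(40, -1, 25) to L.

36√2

A direction vector is d = (12, 1, -12).
AP = (48, 1, 24); AP·d = 289, |AP|² = 2881, |d|² = 289.
distance² = |AP|² − (AP·d)²/|d|² = 2881 − 83521/289 = 2592, so the distance is 36√2.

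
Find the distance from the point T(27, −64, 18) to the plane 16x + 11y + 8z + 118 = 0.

10/21

Normal vector n = (16, 11, 8), and n·(27, −64, 18) − (−118) = −10.
|n| = √(256 + 121 + 64) = 21, so the distance is |-10|/21 = 10/21.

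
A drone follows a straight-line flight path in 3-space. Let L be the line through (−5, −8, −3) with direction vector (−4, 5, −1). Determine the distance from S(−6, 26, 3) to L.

√521

Direction vector d = (−4, 5, −1).
AP = (−1, 34, 6); AP·d = 168, |AP|² = 1193, |d|² = 42.
distance² = |AP|² − (AP·d)²/|d|² = 1193 − 28224/42 = 521, so the distance is √521.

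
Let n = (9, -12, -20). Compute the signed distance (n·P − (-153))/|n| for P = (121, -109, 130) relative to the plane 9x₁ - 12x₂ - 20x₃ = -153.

n·P − (-153) = -50.
|n| = 25, so the signed distance is -50/25 = -2.

-2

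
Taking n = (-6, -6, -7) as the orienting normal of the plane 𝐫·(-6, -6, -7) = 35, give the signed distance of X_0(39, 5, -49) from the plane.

4

n·X_0 − 35 = 44.
|n| = 11, so the signed distance is 44/11 = 4.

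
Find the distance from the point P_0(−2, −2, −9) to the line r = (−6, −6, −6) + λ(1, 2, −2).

√5

Direction vector d = (1, 2, −2).
AP = (4, 4, −3), and AP × d = (−2, 5, 4).
|AP × d|² = 45 and |d|² = 9, so the distance is √(45/9) = √5.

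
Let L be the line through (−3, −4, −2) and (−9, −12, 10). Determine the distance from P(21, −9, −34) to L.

A direction vector is d = (−6, −8, 12).
AP = (24, −5, −32); AP·d = -488, |AP|² = 1625, |d|² = 244.
distance² = |AP|² − (AP·d)²/|d|² = 1625 − 238144/244 = 649, so the distance is √649.

√649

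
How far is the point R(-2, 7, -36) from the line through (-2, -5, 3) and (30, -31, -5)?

3√185

A direction vector is d = (32, -26, -8).
AP = (0, 12, -39), and AP × d = (-1110, -1248, -384).
|AP × d|² = 2937060 and |d|² = 1764, so the distance is √(2937060/1764) = √1665 = 3√185.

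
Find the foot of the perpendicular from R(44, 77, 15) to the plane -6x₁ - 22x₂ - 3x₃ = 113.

(20, -11, 3)

n = (-6, -22, -3), |n|² = 529, and n·R − 113 = -2116.
t = -2116/529 = -4, so the foot is R − t·n = (44, 77, 15) − (-4)·(-6, -22, -3) = (20, -11, 3).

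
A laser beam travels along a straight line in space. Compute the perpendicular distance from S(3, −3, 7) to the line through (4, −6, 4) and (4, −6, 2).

A direction vector is d = (0, 0, −2).
AP = (−1, 3, 3); AP·d = -6, |AP|² = 19, |d|² = 4.
distance² = |AP|² − (AP·d)²/|d|² = 19 − 36/4 = 10, so the distance is √10.

√10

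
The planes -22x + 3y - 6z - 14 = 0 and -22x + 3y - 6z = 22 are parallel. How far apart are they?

8/23

With common normal n = (-22, 3, -6) (|n| = 23), the distance is |14 − 22|/|n| = 8/23.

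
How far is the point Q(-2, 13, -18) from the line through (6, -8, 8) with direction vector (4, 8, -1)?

√857

Direction vector d = (4, 8, -1).
AP = (-8, 21, -26), and AP × d = (187, -112, -148).
|AP × d|² = 69417 and |d|² = 81, so the distance is √(69417/81) = √857.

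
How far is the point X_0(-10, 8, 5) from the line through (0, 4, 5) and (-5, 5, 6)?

A direction vector is d = (-5, 1, 1).
AP = (-10, 4, 0); AP·d = 54, |AP|² = 116, |d|² = 27.
distance² = |AP|² − (AP·d)²/|d|² = 116 − 2916/27 = 8, so the distance is 2√2.

2√2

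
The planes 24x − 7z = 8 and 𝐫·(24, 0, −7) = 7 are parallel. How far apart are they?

1/25

With common normal n = (24, 0, −7) (|n| = 25), the distance is |8 − 7|/|n| = 1/25.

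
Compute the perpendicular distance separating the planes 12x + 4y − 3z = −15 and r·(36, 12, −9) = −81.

12/13

Divide the second equation by 3 to match normals: 12x + 4y − 3z = -27.
With common normal n = (12, 4, −3) (|n| = 13), the distance is |(-15) − (-27)|/|n| = 12/13.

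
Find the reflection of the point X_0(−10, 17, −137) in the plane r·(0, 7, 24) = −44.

(-10, 87, 103)

n = (0, 7, 24), |n|² = 625, n·X_0 − (-44) = -3125, so t = -3125/625 = -5.
Foot F = X_0 − (-5)·n = (−10, 52, −17); the reflection is 2F − X_0 = (−10, 87, 103).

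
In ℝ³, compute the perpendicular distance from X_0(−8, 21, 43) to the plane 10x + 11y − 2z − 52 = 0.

13/15

Normal vector n = (10, 11, −2), and n·(−8, 21, 43) − 52 = 13.
|n| = √(100 + 121 + 4) = 15, so the distance is |13|/15 = 13/15.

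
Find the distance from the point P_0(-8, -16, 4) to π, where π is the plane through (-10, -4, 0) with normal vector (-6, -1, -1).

The plane has equation n·(r − (-10, -4, 0)) = 0, i.e. n·r = 64.
d = |(-6)·(-8) + (-1)·(-16) + (-1)·4 − 64| / √(36 + 1 + 1) = |-4| / √38 = 4/√38.

2√38/19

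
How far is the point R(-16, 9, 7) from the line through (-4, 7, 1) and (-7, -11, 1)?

2√46

A direction vector is d = (-3, -18, 0).
AP = (-12, 2, 6); AP·d = 0, |AP|² = 184, |d|² = 333.
distance² = |AP|² − (AP·d)²/|d|² = 184 − 0/333 = 184, so the distance is 2√46.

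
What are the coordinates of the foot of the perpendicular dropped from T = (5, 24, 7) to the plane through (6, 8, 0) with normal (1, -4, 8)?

The perpendicular from T has direction n = (1, -4, 8): r = (5, 24, 7) + λ(1, -4, 8).
Substitute into the plane: n·(T + λn) = -26 gives -35 + 81λ = -26, so λ = 1/9.
Foot = (5, 24, 7) + (1/9)·(1, -4, 8) = (46/9, 212/9, 71/9).

(46/9, 212/9, 71/9)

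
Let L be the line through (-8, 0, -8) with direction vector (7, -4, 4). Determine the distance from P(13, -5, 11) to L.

7√2

Direction vector d = (7, -4, 4).
AP = (21, -5, 19); AP·d = 243, |AP|² = 827, |d|² = 81.
distance² = |AP|² − (AP·d)²/|d|² = 827 − 59049/81 = 98, so the distance is 7√2.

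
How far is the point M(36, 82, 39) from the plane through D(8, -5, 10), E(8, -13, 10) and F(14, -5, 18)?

DE = (0, -8, 0) and DF = (6, 0, 8), so a normal is n = DE × DF = (-64, 0, 48).
Then n·(36, 82, 39) - (-32) = -400.
|n| = √(4096 + 0 + 2304) = 80, so the distance is |-400|/80 = 5.

5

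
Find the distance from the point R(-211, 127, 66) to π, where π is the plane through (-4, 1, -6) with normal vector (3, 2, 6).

The plane has equation n·(r − (-4, 1, -6)) = 0, i.e. n·r = -46.
n = (3, 2, 6); n·P − (-46) = 63; |n| = 7; distance = 63/7 = 9.

9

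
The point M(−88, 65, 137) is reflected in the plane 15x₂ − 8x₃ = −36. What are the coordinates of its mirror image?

n = (0, 15, −8), |n|² = 289, n·M − (-36) = -85, so t = -85/289 = -5/17.
Foot F = M − (-5/17)·n = (−88, 1180/17, 2289/17); the reflection is 2F − M = (−88, 1255/17, 2249/17).

(-88, 1255/17, 2249/17)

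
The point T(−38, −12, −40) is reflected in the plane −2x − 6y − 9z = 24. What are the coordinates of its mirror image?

(-22, 36, 32)

n = (−2, −6, −9), |n|² = 121, n·T − 24 = 484, so t = 484/121 = 4.
Foot F = T − 4·n = (−30, 12, −4); the reflection is 2F − T = (−22, 36, 32).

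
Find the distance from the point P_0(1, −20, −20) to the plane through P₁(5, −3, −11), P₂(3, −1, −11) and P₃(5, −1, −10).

√6/2

P₁P₂ = (−2, 2, 0) and P₁P₃ = (0, 2, 1), so a normal is n = P₁P₂ × P₁P₃ = (2, 2, −4).
n = (2, 2, −4); n·P − 48 = -6; |n| = 2√6; distance = 6/(2√6) = √6/2.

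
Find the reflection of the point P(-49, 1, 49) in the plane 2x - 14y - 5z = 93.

(-41, -55, 29)

With n = (2, -14, -5), the signed offset is (n·P − 93)/|n|² = -450/225 = -2.
P' = P − 2t·n = (-49, 1, 49) − (-4)·(2, -14, -5) = (-41, -55, 29).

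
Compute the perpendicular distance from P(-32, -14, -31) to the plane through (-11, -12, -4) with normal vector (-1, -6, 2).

21/√41

The plane has equation n·(r − (-11, -12, -4)) = 0, i.e. n·r = 75.
Then n·(-32, -14, -31) - 75 = -21.
|n| = √(1 + 36 + 4) = √41, so the distance is |-21|/√41 = 21/√41.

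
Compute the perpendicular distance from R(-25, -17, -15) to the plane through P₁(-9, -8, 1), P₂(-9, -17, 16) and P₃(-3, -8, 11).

P₁P₂ = (0, -9, 15) and P₁P₃ = (6, 0, 10), so a normal is n = P₁P₂ × P₁P₃ = (-90, 90, 54).
d = |(-90)·(-25) + 90·(-17) + 54·(-15) − 144| / √(8100 + 8100 + 2916) = |-234| / (18√59) = 13/√59.

13√59/59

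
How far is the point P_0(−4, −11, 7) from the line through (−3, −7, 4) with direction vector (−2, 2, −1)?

Direction vector d = (−2, 2, −1).
AP = (−1, −4, 3); AP·d = -9, |AP|² = 26, |d|² = 9.
distance² = |AP|² − (AP·d)²/|d|² = 26 − 81/9 = 17, so the distance is √17.

√17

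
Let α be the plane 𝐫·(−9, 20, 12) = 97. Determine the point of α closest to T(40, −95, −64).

(-5, 5, -4)

n = (−9, 20, 12), |n|² = 625, and n·T − 97 = -3125.
t = -3125/625 = -5, so the foot is T − t·n = (40, −95, −64) − (-5)·(−9, 20, 12) = (−5, 5, −4).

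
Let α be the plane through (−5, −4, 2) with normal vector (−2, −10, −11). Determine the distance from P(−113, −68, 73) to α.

The plane has equation n·(r − (−5, −4, 2)) = 0, i.e. n·r = 28.
n = (−2, −10, −11); n·P − 28 = 75; |n| = 15; distance = 75/15 = 5.

5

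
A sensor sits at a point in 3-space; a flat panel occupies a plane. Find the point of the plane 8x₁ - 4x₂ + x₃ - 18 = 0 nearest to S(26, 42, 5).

The perpendicular from S has direction n = (8, -4, 1): r = (26, 42, 5) + λ(8, -4, 1).
Substitute into the plane: n·(S + λn) = 18 gives 45 + 81λ = 18, so λ = -1/3.
Foot = (26, 42, 5) + (-1/3)·(8, -4, 1) = (70/3, 130/3, 14/3).

(70/3, 130/3, 14/3)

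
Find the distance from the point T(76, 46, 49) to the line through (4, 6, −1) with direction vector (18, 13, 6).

2√205

Direction vector d = (18, 13, 6).
AP = (72, 40, 50); AP·d = 2116, |AP|² = 9284, |d|² = 529.
distance² = |AP|² − (AP·d)²/|d|² = 9284 − 4477456/529 = 820, so the distance is 2√205.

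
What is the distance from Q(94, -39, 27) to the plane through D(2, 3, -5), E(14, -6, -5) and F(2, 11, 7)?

DE = (12, -9, 0) and DF = (0, 8, 12), so a normal is n = DE × DF = (-108, -144, 96).
d = |(-108)·94 + (-144)·(-39) + 96·27 − (-1128)| / √(11664 + 20736 + 9216) = |-816| / 204 = 4.

4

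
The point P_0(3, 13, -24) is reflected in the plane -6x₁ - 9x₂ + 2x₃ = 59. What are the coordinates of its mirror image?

(-21, -23, -16)

With n = (-6, -9, 2), the signed offset is (n·P_0 − 59)/|n|² = -242/121 = -2.
P_0' = P_0 − 2t·n = (3, 13, -24) − (-4)·(-6, -9, 2) = (-21, -23, -16).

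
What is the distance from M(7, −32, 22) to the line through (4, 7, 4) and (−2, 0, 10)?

3√85

A direction vector is d = (−6, −7, 6).
AP = (3, −39, 18), and AP × d = (−108, −126, −255).
|AP × d|² = 92565 and |d|² = 121, so the distance is √(92565/121) = √765 = 3√85.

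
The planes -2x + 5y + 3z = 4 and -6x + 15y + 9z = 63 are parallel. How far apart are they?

Divide the second equation by 3 to match normals: -2x + 5y + 3z = 21.
With common normal n = (-2, 5, 3) (|n| = √38), the distance is |4 − 21|/|n| = 17/√38 = 17√38/38.

17/√38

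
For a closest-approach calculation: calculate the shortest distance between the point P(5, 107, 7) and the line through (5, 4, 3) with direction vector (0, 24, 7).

25

Direction vector d = (0, 24, 7).
AP = (0, 103, 4); AP·d = 2500, |AP|² = 10625, |d|² = 625.
distance² = |AP|² − (AP·d)²/|d|² = 10625 − 6250000/625 = 625, so the distance is 25.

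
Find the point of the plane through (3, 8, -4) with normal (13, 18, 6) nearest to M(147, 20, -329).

n = (13, 18, 6), |n|² = 529, and n·M − 159 = 138.
t = 138/529 = 6/23, so the foot is M − t·n = (147, 20, -329) − (6/23)·(13, 18, 6) = (3303/23, 352/23, -7603/23).

(3303/23, 352/23, -7603/23)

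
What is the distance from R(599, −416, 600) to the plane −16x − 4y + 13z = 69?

d = |(-16)·599 + (-4)·(-416) + 13·600 − 69| / √(256 + 16 + 169) = |-189| / 21 = 9.

9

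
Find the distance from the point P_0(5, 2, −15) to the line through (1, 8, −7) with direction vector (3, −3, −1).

2√10

Direction vector d = (3, −3, −1).
AP = (4, −6, −8), and AP × d = (−18, −20, 6).
|AP × d|² = 760 and |d|² = 19, so the distance is √(760/19) = √40 = 2√10.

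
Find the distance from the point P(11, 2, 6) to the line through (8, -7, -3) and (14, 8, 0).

√51

A direction vector is d = (6, 15, 3).
AP = (3, 9, 9), and AP × d = (-108, 45, -9).
|AP × d|² = 13770 and |d|² = 270, so the distance is √(13770/270) = √51.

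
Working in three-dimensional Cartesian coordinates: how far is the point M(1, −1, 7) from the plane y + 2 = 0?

1

Normal vector n = (0, 1, 0), and n·(1, −1, 7) − (−2) = 1.
|n| = √(0 + 1 + 0) = 1, so the distance is |1|/1 = 1.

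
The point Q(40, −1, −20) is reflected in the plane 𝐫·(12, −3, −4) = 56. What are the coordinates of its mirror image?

n = (12, −3, −4), |n|² = 169, n·Q − 56 = 507, so t = 507/169 = 3.
Foot F = Q − 3·n = (4, 8, −8); the reflection is 2F − Q = (−32, 17, 4).

(-32, 17, 4)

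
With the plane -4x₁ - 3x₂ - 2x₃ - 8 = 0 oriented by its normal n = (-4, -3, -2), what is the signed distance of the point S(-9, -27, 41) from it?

27/√29

n·S − 8 = 27.
|n| = √29, so the signed distance is 27/√29.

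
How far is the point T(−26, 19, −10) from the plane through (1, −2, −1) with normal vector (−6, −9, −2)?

9/11

The plane has equation n·(r − (1, −2, −1)) = 0, i.e. n·r = 14.
n = (−6, −9, −2); n·P − 14 = -9; |n| = 11; distance = 9/11.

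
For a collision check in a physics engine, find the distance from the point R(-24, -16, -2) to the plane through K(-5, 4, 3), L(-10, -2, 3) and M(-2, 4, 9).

KL = (-5, -6, 0) and KM = (3, 0, 6), so a normal is n = KL × KM = (-36, 30, 18).
Then n·(-24, -16, -2) - 354 = -6.
|n| = √(1296 + 900 + 324) = 6√70, so the distance is |-6|/(6√70) = √70/70.

√70/70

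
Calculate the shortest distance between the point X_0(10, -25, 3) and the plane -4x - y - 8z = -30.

Normal vector n = (-4, -1, -8), and n·(10, -25, 3) - (-30) = -9.
|n| = √(16 + 1 + 64) = 9, so the distance is |-9|/9 = 1.

1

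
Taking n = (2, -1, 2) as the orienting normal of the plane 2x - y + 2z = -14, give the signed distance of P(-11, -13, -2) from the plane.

1/3

n·P − (-14) = 1.
|n| = 3, so the signed distance is 1/3.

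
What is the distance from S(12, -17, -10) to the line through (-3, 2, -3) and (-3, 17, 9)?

√266

A direction vector is d = (0, 15, 12).
AP = (15, -19, -7), and AP × d = (-123, -180, 225).
|AP × d|² = 98154 and |d|² = 369, so the distance is √(98154/369) = √266.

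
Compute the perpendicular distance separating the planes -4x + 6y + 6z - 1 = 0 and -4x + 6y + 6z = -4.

5√22/44

With common normal n = (-4, 6, 6) (|n| = 2√22), the distance is |1 − (-4)|/|n| = 5/(2√22) = 5√22/44.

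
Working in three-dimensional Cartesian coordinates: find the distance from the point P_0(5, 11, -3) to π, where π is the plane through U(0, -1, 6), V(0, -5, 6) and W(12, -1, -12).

3√13/13

UV = (0, -4, 0) and UW = (12, 0, -18), so a normal is n = UV × UW = (72, 0, 48).
n = (72, 0, 48); n·P − 288 = -72; |n| = 24√13; distance = 72/(24√13) = 3√13/13.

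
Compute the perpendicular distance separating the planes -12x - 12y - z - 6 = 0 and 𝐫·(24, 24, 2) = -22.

Divide the second equation by -2 to match normals: -12x - 12y - z = 11.
With common normal n = (-12, -12, -1) (|n| = 17), the distance is |6 − 11|/|n| = 5/17.

5/17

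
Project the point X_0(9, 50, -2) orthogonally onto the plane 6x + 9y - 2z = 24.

The perpendicular from X_0 has direction n = (6, 9, -2): r = (9, 50, -2) + μ(6, 9, -2).
Substitute into the plane: n·(X_0 + μn) = 24 gives 508 + 121μ = 24, so μ = -4.
Foot = (9, 50, -2) + (-4)·(6, 9, -2) = (-15, 14, 6).

(-15, 14, 6)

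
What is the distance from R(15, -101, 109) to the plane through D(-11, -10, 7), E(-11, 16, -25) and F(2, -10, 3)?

DE = (0, 26, -32) and DF = (13, 0, -4), so a normal is n = DE × DF = (-104, -416, -338).
Then n·(15, -101, 109) - 2938 = 676.
|n| = √(10816 + 173056 + 114244) = 546, so the distance is |676|/546 = 26/21.

26/21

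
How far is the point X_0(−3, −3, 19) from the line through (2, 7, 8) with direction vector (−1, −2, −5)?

6√6

Direction vector d = (−1, −2, −5).
AP = (−5, −10, 11); AP·d = -30, |AP|² = 246, |d|² = 30.
distance² = |AP|² − (AP·d)²/|d|² = 246 − 900/30 = 216, so the distance is 6√6.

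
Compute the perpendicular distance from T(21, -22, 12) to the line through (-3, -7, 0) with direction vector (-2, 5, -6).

6√10

Direction vector d = (-2, 5, -6).
AP = (24, -15, 12), and AP × d = (30, 120, 90).
|AP × d|² = 23400 and |d|² = 65, so the distance is √(23400/65) = √360 = 6√10.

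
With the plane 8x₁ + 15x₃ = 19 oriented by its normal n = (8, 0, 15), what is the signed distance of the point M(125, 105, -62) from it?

3

n·M − 19 = 51.
|n| = 17, so the signed distance is 51/17 = 3.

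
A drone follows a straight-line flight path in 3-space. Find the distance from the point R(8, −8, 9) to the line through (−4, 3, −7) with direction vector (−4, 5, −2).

2√29

Direction vector d = (−4, 5, −2).
AP = (12, −11, 16); AP·d = -135, |AP|² = 521, |d|² = 45.
distance² = |AP|² − (AP·d)²/|d|² = 521 − 18225/45 = 116, so the distance is 2√29.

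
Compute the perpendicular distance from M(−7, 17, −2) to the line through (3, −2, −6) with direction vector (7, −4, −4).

3√17

Direction vector d = (7, −4, −4).
AP = (−10, 19, 4); AP·d = -162, |AP|² = 477, |d|² = 81.
distance² = |AP|² − (AP·d)²/|d|² = 477 − 26244/81 = 153, so the distance is 3√17.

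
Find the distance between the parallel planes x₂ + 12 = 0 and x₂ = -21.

With common normal n = (0, 1, 0) (|n| = 1), the distance is |(-12) − (-21)|/|n| = 9/1 = 9.

9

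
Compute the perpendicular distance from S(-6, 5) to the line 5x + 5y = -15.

d = |5·(-6) + 5·5 − (-15)| / √(25 + 25) = |10|/(5√2) = √2.

√2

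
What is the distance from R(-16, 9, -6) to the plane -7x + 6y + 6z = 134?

Normal vector n = (-7, 6, 6), and n·(-16, 9, -6) - 134 = -4.
|n| = √(49 + 36 + 36) = 11, so the distance is |-4|/11 = 4/11.

4/11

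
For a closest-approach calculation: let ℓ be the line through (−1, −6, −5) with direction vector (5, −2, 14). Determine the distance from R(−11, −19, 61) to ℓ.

Direction vector d = (5, −2, 14).
AP = (−10, −13, 66); AP·d = 900, |AP|² = 4625, |d|² = 225.
distance² = |AP|² − (AP·d)²/|d|² = 4625 − 810000/225 = 1025, so the distance is 5√41.

5√41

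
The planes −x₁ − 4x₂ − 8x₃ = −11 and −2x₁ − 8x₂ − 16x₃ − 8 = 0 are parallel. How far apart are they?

Divide the second equation by 2 to match normals: −x₁ − 4x₂ − 8x₃ = 4.
With common normal n = (−1, −4, −8) (|n| = 9), the distance is |(-11) − 4|/|n| = 15/9 = 5/3.

5/3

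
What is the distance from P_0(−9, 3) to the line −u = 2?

The normal to the line is n = (−1, 0) with |n| = 1.
|n·P_0 − 2| = |9 − 2| = 7, so the distance is 7/1 = 7.

7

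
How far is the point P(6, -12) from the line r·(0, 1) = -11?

1

d = |0·6 + 1·(-12) − (-11)| / √(0 + 1) = |-1|/1 = 1.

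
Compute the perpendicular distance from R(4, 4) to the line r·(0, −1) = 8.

The normal to the line is n = (0, −1) with |n| = 1.
|n·R − 8| = |-4 − 8| = 12, so the distance is 12/1 = 12.

12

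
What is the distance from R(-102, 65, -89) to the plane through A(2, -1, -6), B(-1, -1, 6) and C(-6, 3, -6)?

29/9

AB = (-3, 0, 12) and AC = (-8, 4, 0), so a normal is n = AB × AC = (-48, -96, -12).
Then n·(-102, 65, -89) - 72 = -348.
|n| = √(2304 + 9216 + 144) = 108, so the distance is |-348|/108 = 29/9.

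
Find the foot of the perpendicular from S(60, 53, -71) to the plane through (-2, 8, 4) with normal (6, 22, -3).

n = (6, 22, -3), |n|² = 529, and n·S − 152 = 1587.
t = 1587/529 = 3, so the foot is S − t·n = (60, 53, -71) − 3·(6, 22, -3) = (42, -13, -62).

(42, -13, -62)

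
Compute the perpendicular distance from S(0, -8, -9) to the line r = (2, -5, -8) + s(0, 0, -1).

√13

Direction vector d = (0, 0, -1).
AP = (-2, -3, -1), and AP × d = (3, -2, 0).
|AP × d|² = 13 and |d|² = 1, so the distance is √13.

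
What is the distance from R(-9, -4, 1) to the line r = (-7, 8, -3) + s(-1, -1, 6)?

3√14

Direction vector d = (-1, -1, 6).
AP = (-2, -12, 4), and AP × d = (-68, 8, -10).
|AP × d|² = 4788 and |d|² = 38, so the distance is √(4788/38) = √126 = 3√14.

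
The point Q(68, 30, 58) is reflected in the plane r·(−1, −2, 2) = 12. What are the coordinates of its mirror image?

n = (−1, −2, 2), |n|² = 9, n·Q − 12 = -24, so t = -24/9 = -8/3.
Foot F = Q − (-8/3)·n = (196/3, 74/3, 190/3); the reflection is 2F − Q = (188/3, 58/3, 206/3).

(188/3, 58/3, 206/3)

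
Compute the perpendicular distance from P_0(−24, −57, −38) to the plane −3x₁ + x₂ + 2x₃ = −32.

29/√14

Normal vector n = (−3, 1, 2), and n·(−24, −57, −38) − (−32) = −29.
|n| = √(9 + 1 + 4) = √14, so the distance is |-29|/√14 = 29√14/14.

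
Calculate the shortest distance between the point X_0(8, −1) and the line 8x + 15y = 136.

87/17

d = |8·8 + 15·(-1) − 136| / √(64 + 225) = |-87|/17 = 87/17.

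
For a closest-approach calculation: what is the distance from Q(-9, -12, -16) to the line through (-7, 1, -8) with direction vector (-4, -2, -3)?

11

Direction vector d = (-4, -2, -3).
AP = (-2, -13, -8), and AP × d = (23, 26, -48).
|AP × d|² = 3509 and |d|² = 29, so the distance is √(3509/29) = √121 = 11.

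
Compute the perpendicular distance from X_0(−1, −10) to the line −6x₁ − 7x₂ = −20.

The normal to the line is n = (−6, −7) with |n| = √85.
|n·X_0 − (-20)| = |76 − (-20)| = 96, so the distance is 96/√85.

96√85/85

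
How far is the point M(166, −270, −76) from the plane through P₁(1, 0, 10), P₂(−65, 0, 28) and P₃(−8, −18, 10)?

4

P₁P₂ = (−66, 0, 18) and P₁P₃ = (−9, −18, 0), so a normal is n = P₁P₂ × P₁P₃ = (324, −162, 1188).
d = |324·166 + (-162)·(-270) + 1188·(-76) − 12204| / √(104976 + 26244 + 1411344) = |-4968| / 1242 = 4.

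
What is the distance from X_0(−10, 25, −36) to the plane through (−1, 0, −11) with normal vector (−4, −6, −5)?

The plane has equation n·(r − (−1, 0, −11)) = 0, i.e. n·r = 59.
d = |(-4)·(-10) + (-6)·25 + (-5)·(-36) − 59| / √(16 + 36 + 25) = |11| / √77 = √77/7.

11/√77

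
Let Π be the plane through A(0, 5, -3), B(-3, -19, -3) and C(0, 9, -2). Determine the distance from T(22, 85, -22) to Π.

AB = (-3, -24, 0) and AC = (0, 4, 1), so a normal is n = AB × AC = (-24, 3, -12).
Then n·(22, 85, -22) - 51 = -60.
|n| = √(576 + 9 + 144) = 27, so the distance is |-60|/27 = 20/9.

20/9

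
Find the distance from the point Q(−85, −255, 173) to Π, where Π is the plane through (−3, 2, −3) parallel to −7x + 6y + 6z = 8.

Parallel planes share the normal n = (−7, 6, 6); since (−3, 2, −3) lies on the plane, its equation is −7x + 6y + 6z = 15.
Then n·(−85, −255, 173) − 15 = 88.
|n| = √(49 + 36 + 36) = 11, so the distance is |88|/11 = 8.

8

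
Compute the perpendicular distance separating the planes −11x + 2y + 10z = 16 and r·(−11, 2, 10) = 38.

22/15

Both planes have normal n = (−11, 2, 10), |n| = 15. Any point on the first plane is at distance |38 − 16|/|n| = 22/15 from the second.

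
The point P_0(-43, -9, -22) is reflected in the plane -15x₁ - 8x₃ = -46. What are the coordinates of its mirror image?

(47, -9, 26)

n = (-15, 0, -8), |n|² = 289, n·P_0 − (-46) = 867, so t = 867/289 = 3.
Foot F = P_0 − 3·n = (2, -9, 2); the reflection is 2F − P_0 = (47, -9, 26).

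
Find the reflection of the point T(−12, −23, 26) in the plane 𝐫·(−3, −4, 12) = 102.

(0, -7, -22)

n = (−3, −4, 12), |n|² = 169, n·T − 102 = 338, so t = 338/169 = 2.
Foot F = T − 2·n = (−6, −15, 2); the reflection is 2F − T = (0, −7, −22).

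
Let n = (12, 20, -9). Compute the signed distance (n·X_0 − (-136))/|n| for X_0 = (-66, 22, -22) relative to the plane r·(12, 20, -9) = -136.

n·X_0 − (-136) = -18.
|n| = 25, so the signed distance is -18/25.

-18/25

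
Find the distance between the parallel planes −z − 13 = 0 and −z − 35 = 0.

With common normal n = (0, 0, −1) (|n| = 1), the distance is |13 − 35|/|n| = 22/1 = 22.

22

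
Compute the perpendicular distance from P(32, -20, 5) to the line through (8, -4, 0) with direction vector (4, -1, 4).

√329

Direction vector d = (4, -1, 4).
AP = (24, -16, 5), and AP × d = (-59, -76, 40).
|AP × d|² = 10857 and |d|² = 33, so the distance is √(10857/33) = √329.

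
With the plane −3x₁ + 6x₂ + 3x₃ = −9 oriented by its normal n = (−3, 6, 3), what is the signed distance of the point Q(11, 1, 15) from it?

n·Q − (-9) = 27.
|n| = 3√6, so the signed distance is 9/√6.

9/√6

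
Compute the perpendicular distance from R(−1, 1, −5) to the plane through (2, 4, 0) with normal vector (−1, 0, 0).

3

The plane has equation n·(r − (2, 4, 0)) = 0, i.e. n·r = -2.
n = (−1, 0, 0); n·P − (-2) = 3; |n| = 1; distance = 3/1 = 3.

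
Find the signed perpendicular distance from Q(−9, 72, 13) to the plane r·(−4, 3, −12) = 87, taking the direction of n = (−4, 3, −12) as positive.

9/13

n·Q − 87 = 9.
|n| = 13, so the signed distance is 9/13.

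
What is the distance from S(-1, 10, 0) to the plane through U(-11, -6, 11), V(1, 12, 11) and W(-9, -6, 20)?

16/11

UV = (12, 18, 0) and UW = (2, 0, 9), so a normal is n = UV × UW = (162, -108, -36).
Then n·(-1, 10, 0) - (-1530) = 288.
|n| = √(26244 + 11664 + 1296) = 198, so the distance is |288|/198 = 16/11.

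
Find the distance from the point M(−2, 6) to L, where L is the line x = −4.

The normal to the line is n = (1, 0) with |n| = 1.
|n·M − (-4)| = |-2 − (-4)| = 2, so the distance is 2/1 = 2.

2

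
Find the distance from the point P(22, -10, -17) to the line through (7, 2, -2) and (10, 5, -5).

9√6

A direction vector is d = (3, 3, -3).
AP = (15, -12, -15); AP·d = 54, |AP|² = 594, |d|² = 27.
distance² = |AP|² − (AP·d)²/|d|² = 594 − 2916/27 = 486, so the distance is 9√6.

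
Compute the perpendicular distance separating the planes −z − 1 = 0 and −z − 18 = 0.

Both planes have normal n = (0, 0, −1), |n| = 1. Any point on the first plane is at distance |18 − 1|/|n| = 17/1 = 17 from the second.

17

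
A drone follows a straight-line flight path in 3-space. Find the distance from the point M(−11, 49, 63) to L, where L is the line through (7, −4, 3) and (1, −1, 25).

2√493

A direction vector is d = (−6, 3, 22).
AP = (−18, 53, 60); AP·d = 1587, |AP|² = 6733, |d|² = 529.
distance² = |AP|² − (AP·d)²/|d|² = 6733 − 2518569/529 = 1972, so the distance is 2√493.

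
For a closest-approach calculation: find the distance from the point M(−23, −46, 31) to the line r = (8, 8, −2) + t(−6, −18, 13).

√205

Direction vector d = (−6, −18, 13).
AP = (−31, −54, 33); AP·d = 1587, |AP|² = 4966, |d|² = 529.
distance² = |AP|² − (AP·d)²/|d|² = 4966 − 2518569/529 = 205, so the distance is √205.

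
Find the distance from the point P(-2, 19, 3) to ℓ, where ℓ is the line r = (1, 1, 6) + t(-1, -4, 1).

3√6

Direction vector d = (-1, -4, 1).
AP = (-3, 18, -3); AP·d = -72, |AP|² = 342, |d|² = 18.
distance² = |AP|² − (AP·d)²/|d|² = 342 − 5184/18 = 54, so the distance is 3√6.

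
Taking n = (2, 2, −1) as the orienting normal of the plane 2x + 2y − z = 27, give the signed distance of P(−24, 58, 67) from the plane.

-26/3

n·P − 27 = -26.
|n| = 3, so the signed distance is -26/3.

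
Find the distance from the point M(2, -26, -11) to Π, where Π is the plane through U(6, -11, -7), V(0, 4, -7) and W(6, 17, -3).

2/5

UV = (-6, 15, 0) and UW = (0, 28, 4), so a normal is n = UV × UW = (60, 24, -168).
Then n·(2, -26, -11) - 1272 = 72.
|n| = √(3600 + 576 + 28224) = 180, so the distance is |72|/180 = 2/5.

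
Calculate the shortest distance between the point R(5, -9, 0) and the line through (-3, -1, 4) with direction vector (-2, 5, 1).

Direction vector d = (-2, 5, 1).
AP = (8, -8, -4); AP·d = -60, |AP|² = 144, |d|² = 30.
distance² = |AP|² − (AP·d)²/|d|² = 144 − 3600/30 = 24, so the distance is 2√6.

2√6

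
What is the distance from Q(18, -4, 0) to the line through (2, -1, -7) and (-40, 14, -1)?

√89

A direction vector is d = (-42, 15, 6).
AP = (16, -3, 7); AP·d = -675, |AP|² = 314, |d|² = 2025.
distance² = |AP|² − (AP·d)²/|d|² = 314 − 455625/2025 = 89, so the distance is √89.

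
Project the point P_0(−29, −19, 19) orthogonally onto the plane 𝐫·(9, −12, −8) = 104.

n = (9, −12, −8), |n|² = 289, and n·P_0 − 104 = -289.
t = -289/289 = -1, so the foot is P_0 − t·n = (−29, −19, 19) − (-1)·(9, −12, −8) = (−20, −31, 11).

(-20, -31, 11)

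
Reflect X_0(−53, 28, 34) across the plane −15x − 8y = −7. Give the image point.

n = (−15, −8, 0), |n|² = 289, n·X_0 − (-7) = 578, so t = 578/289 = 2.
Foot F = X_0 − 2·n = (−23, 44, 34); the reflection is 2F − X_0 = (7, 60, 34).

(7, 60, 34)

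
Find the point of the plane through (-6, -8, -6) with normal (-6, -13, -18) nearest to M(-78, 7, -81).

n = (-6, -13, -18), |n|² = 529, and n·M − 248 = 1587.
t = 1587/529 = 3, so the foot is M − t·n = (-78, 7, -81) − 3·(-6, -13, -18) = (-60, 46, -27).

(-60, 46, -27)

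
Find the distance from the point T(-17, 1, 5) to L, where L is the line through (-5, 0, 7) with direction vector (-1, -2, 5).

√149

Direction vector d = (-1, -2, 5).
AP = (-12, 1, -2); AP·d = 0, |AP|² = 149, |d|² = 30.
distance² = |AP|² − (AP·d)²/|d|² = 149 − 0/30 = 149, so the distance is √149.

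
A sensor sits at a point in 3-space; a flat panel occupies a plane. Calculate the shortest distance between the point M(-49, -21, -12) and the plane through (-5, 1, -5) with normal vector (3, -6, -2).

The plane has equation n·(r − (-5, 1, -5)) = 0, i.e. n·r = -11.
n = (3, -6, -2); n·P − (-11) = 14; |n| = 7; distance = 14/7 = 2.

2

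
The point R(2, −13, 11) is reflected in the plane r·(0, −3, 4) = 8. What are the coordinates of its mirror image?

(2, 5, -13)

n = (0, −3, 4), |n|² = 25, n·R − 8 = 75, so t = 75/25 = 3.
Foot F = R − 3·n = (2, −4, −1); the reflection is 2F − R = (2, 5, −13).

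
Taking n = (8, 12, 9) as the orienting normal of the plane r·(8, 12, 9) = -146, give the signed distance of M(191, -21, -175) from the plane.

n·M − (-146) = -153.
|n| = 17, so the signed distance is -153/17 = -9.

-9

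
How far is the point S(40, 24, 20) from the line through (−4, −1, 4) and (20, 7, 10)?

√113

A direction vector is d = (24, 8, 6).
AP = (44, 25, 16); AP·d = 1352, |AP|² = 2817, |d|² = 676.
distance² = |AP|² − (AP·d)²/|d|² = 2817 − 1827904/676 = 113, so the distance is √113.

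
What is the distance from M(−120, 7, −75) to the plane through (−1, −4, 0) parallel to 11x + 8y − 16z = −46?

1

Parallel planes share the normal n = (11, 8, −16); since (−1, −4, 0) lies on the plane, its equation is 11x + 8y − 16z = -43.
n = (11, 8, −16); n·P − (-43) = -21; |n| = 21; distance = 21/21 = 1.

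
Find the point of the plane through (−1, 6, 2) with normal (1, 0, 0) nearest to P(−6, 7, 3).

(-1, 7, 3)

The perpendicular from P has direction n = (1, 0, 0): r = (−6, 7, 3) + t(1, 0, 0).
Substitute into the plane: n·(P + tn) = -1 gives -6 + 1t = -1, so t = 5.
Foot = (−6, 7, 3) + 5·(1, 0, 0) = (−1, 7, 3).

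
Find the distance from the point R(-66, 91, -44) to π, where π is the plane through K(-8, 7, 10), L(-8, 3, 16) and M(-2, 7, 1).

30/√22

KL = (0, -4, 6) and KM = (6, 0, -9), so a normal is n = KL × KM = (36, 36, 24).
Then n·(-66, 91, -44) - 204 = -360.
|n| = √(1296 + 1296 + 576) = 12√22, so the distance is |-360|/(12√22) = 30/√22.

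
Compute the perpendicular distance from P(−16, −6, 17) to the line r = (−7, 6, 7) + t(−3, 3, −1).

Direction vector d = (−3, 3, −1).
AP = (−9, −12, 10); AP·d = -19, |AP|² = 325, |d|² = 19.
distance² = |AP|² − (AP·d)²/|d|² = 325 − 361/19 = 306, so the distance is 3√34.

3√34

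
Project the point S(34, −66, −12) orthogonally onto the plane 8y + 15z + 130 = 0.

n = (0, 8, 15), |n|² = 289, and n·S − (-130) = -578.
t = -578/289 = -2, so the foot is S − t·n = (34, −66, −12) − (-2)·(0, 8, 15) = (34, −50, 18).

(34, -50, 18)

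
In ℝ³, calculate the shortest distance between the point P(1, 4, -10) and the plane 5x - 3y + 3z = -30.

7/√43

d = |5·1 + (-3)·4 + 3·(-10) − (-30)| / √(25 + 9 + 9) = |-7| / √43 = 7/√43.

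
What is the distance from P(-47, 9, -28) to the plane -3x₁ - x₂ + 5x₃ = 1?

9√35/35

Normal vector n = (-3, -1, 5), and n·(-47, 9, -28) - 1 = -9.
|n| = √(9 + 1 + 25) = √35, so the distance is |-9|/√35 = 9√35/35.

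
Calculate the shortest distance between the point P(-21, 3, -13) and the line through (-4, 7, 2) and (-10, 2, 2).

√286

A direction vector is d = (-6, -5, 0).
AP = (-17, -4, -15), and AP × d = (-75, 90, 61).
|AP × d|² = 17446 and |d|² = 61, so the distance is √(17446/61) = √286.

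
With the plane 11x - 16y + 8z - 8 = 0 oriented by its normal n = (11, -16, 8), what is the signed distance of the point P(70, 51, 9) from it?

6/7

n·P − 8 = 18.
|n| = 21, so the signed distance is 18/21 = 6/7.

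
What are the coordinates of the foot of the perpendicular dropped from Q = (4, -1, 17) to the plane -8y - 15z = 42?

(4, -9, 2)

n = (0, -8, -15), |n|² = 289, and n·Q − 42 = -289.
t = -289/289 = -1, so the foot is Q − t·n = (4, -1, 17) − (-1)·(0, -8, -15) = (4, -9, 2).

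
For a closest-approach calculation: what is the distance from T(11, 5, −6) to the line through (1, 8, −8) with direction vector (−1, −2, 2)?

Direction vector d = (−1, −2, 2).
AP = (10, −3, 2); AP·d = 0, |AP|² = 113, |d|² = 9.
distance² = |AP|² − (AP·d)²/|d|² = 113 − 0/9 = 113, so the distance is √113.

√113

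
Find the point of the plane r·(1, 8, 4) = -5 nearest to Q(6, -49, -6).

The perpendicular from Q has direction n = (1, 8, 4): r = (6, -49, -6) + μ(1, 8, 4).
Substitute into the plane: n·(Q + μn) = -5 gives -410 + 81μ = -5, so μ = 5.
Foot = (6, -49, -6) + 5·(1, 8, 4) = (11, -9, 14).

(11, -9, 14)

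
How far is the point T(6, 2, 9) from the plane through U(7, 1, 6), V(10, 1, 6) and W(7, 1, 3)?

UV = (3, 0, 0) and UW = (0, 0, -3), so a normal is n = UV × UW = (0, 9, 0).
n = (0, 9, 0); n·P − 9 = 9; |n| = 9; distance = 9/9 = 1.

1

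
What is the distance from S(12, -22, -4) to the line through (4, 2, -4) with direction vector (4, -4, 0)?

8√2

Direction vector d = (4, -4, 0).
AP = (8, -24, 0); AP·d = 128, |AP|² = 640, |d|² = 32.
distance² = |AP|² − (AP·d)²/|d|² = 640 − 16384/32 = 128, so the distance is 8√2.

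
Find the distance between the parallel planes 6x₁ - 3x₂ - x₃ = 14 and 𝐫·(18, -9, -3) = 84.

Divide the second equation by 3 to match normals: 6x₁ - 3x₂ - x₃ = 28.
With common normal n = (6, -3, -1) (|n| = √46), the distance is |14 − 28|/|n| = 14/√46.

14/√46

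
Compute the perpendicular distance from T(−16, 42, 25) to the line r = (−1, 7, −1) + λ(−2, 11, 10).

√101

Direction vector d = (−2, 11, 10).
AP = (−15, 35, 26), and AP × d = (64, 98, −95).
|AP × d|² = 22725 and |d|² = 225, so the distance is √(22725/225) = √101.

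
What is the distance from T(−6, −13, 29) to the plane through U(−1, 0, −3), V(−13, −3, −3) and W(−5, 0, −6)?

1

UV = (−12, −3, 0) and UW = (−4, 0, −3), so a normal is n = UV × UW = (9, −36, −12).
Then n·(−6, −13, 29) − 27 = 39.
|n| = √(81 + 1296 + 144) = 39, so the distance is |39|/39 = 1.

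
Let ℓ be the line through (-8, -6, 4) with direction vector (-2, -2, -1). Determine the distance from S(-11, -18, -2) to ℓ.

3√5

Direction vector d = (-2, -2, -1).
AP = (-3, -12, -6), and AP × d = (0, 9, -18).
|AP × d|² = 405 and |d|² = 9, so the distance is √(405/9) = √45 = 3√5.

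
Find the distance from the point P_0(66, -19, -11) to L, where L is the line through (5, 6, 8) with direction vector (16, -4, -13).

Direction vector d = (16, -4, -13).
AP = (61, -25, -19), and AP × d = (249, 489, 156).
|AP × d|² = 325458 and |d|² = 441, so the distance is √(325458/441) = √738 = 3√82.

3√82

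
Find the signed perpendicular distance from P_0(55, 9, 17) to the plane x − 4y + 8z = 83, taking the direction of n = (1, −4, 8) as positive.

8

n·P_0 − 83 = 72.
|n| = 9, so the signed distance is 72/9 = 8.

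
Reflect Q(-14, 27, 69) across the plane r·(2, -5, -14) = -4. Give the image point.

With n = (2, -5, -14), the signed offset is (n·Q − (-4))/|n|² = -1125/225 = -5.
Q' = Q − 2t·n = (-14, 27, 69) − (-10)·(2, -5, -14) = (6, -23, -71).

(6, -23, -71)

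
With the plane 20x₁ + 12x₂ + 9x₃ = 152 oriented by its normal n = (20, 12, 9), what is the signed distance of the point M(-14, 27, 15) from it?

n·M − 152 = 27.
|n| = 25, so the signed distance is 27/25.

27/25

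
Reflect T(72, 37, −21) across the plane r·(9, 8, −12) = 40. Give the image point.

(0, -27, 75)

With n = (9, 8, −12), the signed offset is (n·T − 40)/|n|² = 1156/289 = 4.
T' = T − 2t·n = (72, 37, −21) − 8·(9, 8, −12) = (0, −27, 75).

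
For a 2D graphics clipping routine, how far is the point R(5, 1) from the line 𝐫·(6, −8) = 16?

The normal to the line is n = (6, −8) with |n| = 10.
|n·R − 16| = |22 − 16| = 6, so the distance is 6/10 = 3/5.

3/5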